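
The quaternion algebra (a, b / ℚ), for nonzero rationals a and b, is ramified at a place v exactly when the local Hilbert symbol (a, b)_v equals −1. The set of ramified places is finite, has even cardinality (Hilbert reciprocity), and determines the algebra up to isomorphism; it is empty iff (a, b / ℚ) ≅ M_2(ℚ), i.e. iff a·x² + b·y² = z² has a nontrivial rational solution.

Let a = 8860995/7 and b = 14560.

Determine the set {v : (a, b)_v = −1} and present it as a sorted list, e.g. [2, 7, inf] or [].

Mod squares: a ≡ 85085, b ≡ 910. Check v ∈ {∞, 2, 3, 5, 7, 11, 13, 17}.
v=7: a=7^-1·(≡3), b=7^1·(≡1) mod 7; (3|7)=-1, (1|7)=+1; (−1)^{-1·1·3}·(-1)^1·(+1)^-1 = +1.
v=2: v_2(a)=0, v_2(b)=5; units ≡ 5, 7 (mod 8); ε·ε+αω+βω = 0·1+0·0+5·1 ≡ 1  ⇒  (a,b)_2 = -1.
v=∞: 85085 > 0 and 910 > 0  ⇒  (a,b)_∞ = +1.
v=17: a=17^1·(≡7), b=17^0·(≡8) mod 17; (7|17)=-1, (8|17)=+1; (−1)^{1·0·8}·(-1)^0·(+1)^1 = +1.
v=13: a=13^1·(≡11), b=13^1·(≡2) mod 13; (11|13)=-1, (2|13)=-1; (−1)^{1·1·6}·(-1)^1·(-1)^1 = +1.
v=5: a=5^1·(≡2), b=5^1·(≡2) mod 5; (2|5)=-1, (2|5)=-1; (−1)^{1·1·2}·(-1)^1·(-1)^1 = +1.
v=3: a=3^6·(≡2), b=3^0·(≡1) mod 3; (2|3)=-1, (1|3)=+1; (−1)^{6·0·1}·(-1)^0·(+1)^6 = +1.
v=11: a=11^1·(≡10), b=11^0·(≡7) mod 11; (10|11)=-1, (7|11)=-1; (−1)^{1·0·5}·(-1)^0·(-1)^1 = -1.
Ram(85085, 910) = {2, 11}; no ℚ_2-point on the conic.

[2, 11]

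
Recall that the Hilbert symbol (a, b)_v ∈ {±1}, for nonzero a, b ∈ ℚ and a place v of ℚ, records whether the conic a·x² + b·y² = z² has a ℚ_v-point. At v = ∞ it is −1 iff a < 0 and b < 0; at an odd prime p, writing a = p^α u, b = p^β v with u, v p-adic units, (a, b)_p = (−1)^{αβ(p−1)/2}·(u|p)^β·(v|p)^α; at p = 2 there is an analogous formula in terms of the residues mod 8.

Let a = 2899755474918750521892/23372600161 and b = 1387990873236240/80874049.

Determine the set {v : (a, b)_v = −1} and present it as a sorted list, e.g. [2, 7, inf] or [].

[3, 5, 7, 13]

Mod squares: a ≡ 273, b ≡ 665. Check v ∈ {∞, 2, 3, 5, 7, 13, 17, 19, 23}.
v=∞: 273 > 0 and 665 > 0  ⇒  (a,b)_∞ = +1.
v=17: a=17^-4·(≡4), b=17^-2·(≡4) mod 17; (4|17)=+1, (4|17)=+1; (−1)^{-4·-2·8}·(+1)^-2·(+1)^-4 = +1.
v=2: v_2(a)=2, v_2(b)=4; units ≡ 1, 1 (mod 8); ε·ε+αω+βω = 0·0+2·0+4·0 ≡ 0  ⇒  (a,b)_2 = +1.
v=23: a=23^-4·(≡21), b=23^-4·(≡21) mod 23; (21|23)=-1, (21|23)=-1; (−1)^{-4·-4·11}·(-1)^-4·(-1)^-4 = +1.
v=7: a=7^13·(≡1), b=7^7·(≡4) mod 7; (1|7)=+1, (4|7)=+1; (−1)^{13·7·3}·(+1)^7·(+1)^13 = -1.
v=5: a=5^0·(≡2), b=5^1·(≡2) mod 5; (2|5)=-1, (2|5)=-1; (−1)^{0·1·2}·(-1)^1·(-1)^0 = -1.
v=19: a=19^2·(≡9), b=19^1·(≡16) mod 19; (9|19)=+1, (16|19)=+1; (−1)^{2·1·9}·(+1)^1·(+1)^2 = +1.
v=13: a=13^1·(≡8), b=13^2·(≡7) mod 13; (8|13)=-1, (7|13)=-1; (−1)^{1·2·6}·(-1)^2·(-1)^1 = -1.
v=3: a=3^13·(≡1), b=3^8·(≡2) mod 3; (1|3)=+1, (2|3)=-1; (−1)^{13·8·1}·(+1)^8·(-1)^13 = -1.
|Ram(273, 665)| = 4, even; anisotropic at {3, 5, 7, 13}.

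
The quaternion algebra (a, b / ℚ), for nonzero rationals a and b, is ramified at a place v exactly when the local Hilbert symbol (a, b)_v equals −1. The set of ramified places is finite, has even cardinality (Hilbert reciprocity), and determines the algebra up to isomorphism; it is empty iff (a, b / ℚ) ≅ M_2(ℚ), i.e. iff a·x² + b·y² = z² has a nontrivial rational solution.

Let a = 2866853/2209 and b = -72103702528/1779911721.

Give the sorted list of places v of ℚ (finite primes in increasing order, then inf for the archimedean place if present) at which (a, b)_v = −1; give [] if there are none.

[13, 19, 29, 43]

Mod squares: a ≡ 23693, b ≡ -403. Check v ∈ {∞, 2, 3, 7, 11, 13, 19, 29, 31, 41, 43, 47}.
v=2: v_2(a)=0, v_2(b)=12; units ≡ 5, 5 (mod 8); ε·ε+αω+βω = 0·0+0·1+12·1 ≡ 0  ⇒  (a,b)_2 = +1.
v=31: a=31^0·(≡16), b=31^1·(≡5) mod 31; (16|31)=+1, (5|31)=+1; (−1)^{0·1·15}·(+1)^1·(+1)^0 = +1.
v=41: a=41^0·(≡39), b=41^-2·(≡13) mod 41; (39|41)=+1, (13|41)=-1; (−1)^{0·-2·20}·(+1)^-2·(-1)^0 = +1.
v=19: a=19^1·(≡13), b=19^2·(≡3) mod 19; (13|19)=-1, (3|19)=-1; (−1)^{1·2·9}·(-1)^2·(-1)^1 = -1.
v=47: a=47^-2·(≡41), b=47^0·(≡31) mod 47; (41|47)=-1, (31|47)=-1; (−1)^{-2·0·23}·(-1)^0·(-1)^-2 = +1.
v=29: a=29^1·(≡5), b=29^0·(≡21) mod 29; (5|29)=+1, (21|29)=-1; (−1)^{1·0·14}·(+1)^0·(-1)^1 = -1.
v=43: a=43^1·(≡4), b=43^0·(≡39) mod 43; (4|43)=+1, (39|43)=-1; (−1)^{1·0·21}·(+1)^0·(-1)^1 = -1.
v=7: a=7^0·(≡6), b=7^-6·(≡5) mod 7; (6|7)=-1, (5|7)=-1; (−1)^{0·-6·3}·(-1)^-6·(-1)^0 = +1.
v=3: a=3^0·(≡2), b=3^-2·(≡2) mod 3; (2|3)=-1, (2|3)=-1; (−1)^{0·-2·1}·(-1)^-2·(-1)^0 = +1.
v=13: a=13^0·(≡11), b=13^1·(≡7) mod 13; (11|13)=-1, (7|13)=-1; (−1)^{0·1·6}·(-1)^1·(-1)^0 = -1.
v=∞: 23693 > 0 and -403 < 0  ⇒  (a,b)_∞ = +1.
v=11: a=11^2·(≡6), b=11^2·(≡9) mod 11; (6|11)=-1, (9|11)=+1; (−1)^{2·2·5}·(-1)^2·(+1)^2 = +1.
Ram(23693, -403) = {13, 19, 29, 43}; no ℚ_13-point on the conic.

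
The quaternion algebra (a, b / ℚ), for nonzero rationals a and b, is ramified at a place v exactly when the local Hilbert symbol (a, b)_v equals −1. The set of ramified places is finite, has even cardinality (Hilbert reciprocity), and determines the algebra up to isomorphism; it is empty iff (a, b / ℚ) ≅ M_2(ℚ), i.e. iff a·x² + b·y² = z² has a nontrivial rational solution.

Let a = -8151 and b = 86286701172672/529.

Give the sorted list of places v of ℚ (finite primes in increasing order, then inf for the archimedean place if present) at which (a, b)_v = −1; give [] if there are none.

[11, 13]

Mod squares: a ≡ -8151, b ≡ 7. Check v ∈ {∞, 2, 3, 7, 11, 13, 19, 23, 31}.
v=23: a=23^0·(≡14), b=23^-2·(≡15) mod 23; (14|23)=-1, (15|23)=-1; (−1)^{0·-2·11}·(-1)^-2·(-1)^0 = +1.
v=13: a=13^1·(≡10), b=13^2·(≡7) mod 13; (10|13)=+1, (7|13)=-1; (−1)^{1·2·6}·(+1)^2·(-1)^1 = -1.
v=3: a=3^1·(≡1), b=3^4·(≡1) mod 3; (1|3)=+1, (1|3)=+1; (−1)^{1·4·1}·(+1)^4·(+1)^1 = +1.
v=2: v_2(a)=0, v_2(b)=6; units ≡ 1, 7 (mod 8); ε·ε+αω+βω = 0·1+0·0+6·0 ≡ 0  ⇒  (a,b)_2 = +1.
v=19: a=19^1·(≡8), b=19^0·(≡16) mod 19; (8|19)=-1, (16|19)=+1; (−1)^{1·0·9}·(-1)^0·(+1)^1 = +1.
v=11: a=11^1·(≡7), b=11^4·(≡6) mod 11; (7|11)=-1, (6|11)=-1; (−1)^{1·4·5}·(-1)^4·(-1)^1 = -1.
v=7: a=7^0·(≡4), b=7^1·(≡1) mod 7; (4|7)=+1, (1|7)=+1; (−1)^{0·1·3}·(+1)^1·(+1)^0 = +1.
v=31: a=31^0·(≡2), b=31^2·(≡18) mod 31; (2|31)=+1, (18|31)=+1; (−1)^{0·2·15}·(+1)^2·(+1)^0 = +1.
v=∞: -8151 < 0 and 7 > 0  ⇒  (a,b)_∞ = +1.
Ram(-8151, 7) = {11, 13}; no ℚ_11-point on the conic.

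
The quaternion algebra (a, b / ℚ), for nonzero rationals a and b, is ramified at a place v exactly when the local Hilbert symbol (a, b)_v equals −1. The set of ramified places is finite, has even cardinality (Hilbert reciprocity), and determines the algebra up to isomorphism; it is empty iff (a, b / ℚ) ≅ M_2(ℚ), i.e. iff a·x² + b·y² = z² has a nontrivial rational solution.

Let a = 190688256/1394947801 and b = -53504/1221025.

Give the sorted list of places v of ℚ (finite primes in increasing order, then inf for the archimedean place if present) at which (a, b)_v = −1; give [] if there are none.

Mod squares: a ≡ 19, b ≡ -209. Check v ∈ {∞, 2, 3, 5, 11, 13, 17, 19}.
v=13: a=13^-6·(≡6), b=13^-2·(≡3) mod 13; (6|13)=-1, (3|13)=+1; (−1)^{-6·-2·6}·(-1)^-2·(+1)^-6 = +1.
v=3: a=3^4·(≡1), b=3^0·(≡1) mod 3; (1|3)=+1, (1|3)=+1; (−1)^{4·0·1}·(+1)^0·(+1)^4 = +1.
v=5: a=5^0·(≡1), b=5^-2·(≡1) mod 5; (1|5)=+1, (1|5)=+1; (−1)^{0·-2·2}·(+1)^-2·(+1)^0 = +1.
v=11: a=11^2·(≡2), b=11^1·(≡3) mod 11; (2|11)=-1, (3|11)=+1; (−1)^{2·1·5}·(-1)^1·(+1)^2 = -1.
v=17: a=17^-2·(≡13), b=17^-2·(≡7) mod 17; (13|17)=+1, (7|17)=-1; (−1)^{-2·-2·8}·(+1)^-2·(-1)^-2 = +1.
v=2: v_2(a)=10, v_2(b)=8; units ≡ 3, 7 (mod 8); ε·ε+αω+βω = 1·1+10·0+8·1 ≡ 1  ⇒  (a,b)_2 = -1.
v=∞: 19 > 0 and -209 < 0  ⇒  (a,b)_∞ = +1.
v=19: a=19^1·(≡1), b=19^1·(≡8) mod 19; (1|19)=+1, (8|19)=-1; (−1)^{1·1·9}·(+1)^1·(-1)^1 = +1.
|Ram(19, -209)| = 2, even; anisotropic at {2, 11}.

[2, 11]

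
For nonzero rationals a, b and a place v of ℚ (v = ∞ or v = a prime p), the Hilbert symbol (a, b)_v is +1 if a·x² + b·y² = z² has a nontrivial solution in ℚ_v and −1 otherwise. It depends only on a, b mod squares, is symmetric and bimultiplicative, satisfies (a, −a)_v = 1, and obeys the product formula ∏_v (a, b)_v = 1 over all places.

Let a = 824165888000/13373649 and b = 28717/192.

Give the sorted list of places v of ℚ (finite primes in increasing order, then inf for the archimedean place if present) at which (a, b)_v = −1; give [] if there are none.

[2, 3]

Mod squares: a ≡ 455, b ≡ 39. Check v ∈ {∞, 2, 3, 5, 7, 13, 19, 23, 47, 53}.
v=23: a=23^-2·(≡13), b=23^0·(≡16) mod 23; (13|23)=+1, (16|23)=+1; (−1)^{-2·0·11}·(+1)^0·(+1)^-2 = +1.
v=13: a=13^1·(≡12), b=13^1·(≡9) mod 13; (12|13)=+1, (9|13)=+1; (−1)^{1·1·6}·(+1)^1·(+1)^1 = +1.
v=19: a=19^2·(≡3), b=19^0·(≡4) mod 19; (3|19)=-1, (4|19)=+1; (−1)^{2·0·9}·(-1)^0·(+1)^2 = +1.
v=2: v_2(a)=12, v_2(b)=-6; units ≡ 7, 7 (mod 8); ε·ε+αω+βω = 1·1+12·0+-6·0 ≡ 1  ⇒  (a,b)_2 = -1.
v=53: a=53^-2·(≡26), b=53^0·(≡19) mod 53; (26|53)=-1, (19|53)=-1; (−1)^{-2·0·26}·(-1)^0·(-1)^-2 = +1.
v=5: a=5^3·(≡1), b=5^0·(≡1) mod 5; (1|5)=+1, (1|5)=+1; (−1)^{3·0·2}·(+1)^0·(+1)^3 = +1.
v=7: a=7^3·(≡2), b=7^0·(≡1) mod 7; (2|7)=+1, (1|7)=+1; (−1)^{3·0·3}·(+1)^0·(+1)^3 = +1.
v=∞: 455 > 0 and 39 > 0  ⇒  (a,b)_∞ = +1.
v=3: a=3^-2·(≡2), b=3^-1·(≡1) mod 3; (2|3)=-1, (1|3)=+1; (−1)^{-2·-1·1}·(-1)^-1·(+1)^-2 = -1.
v=47: a=47^0·(≡27), b=47^2·(≡15) mod 47; (27|47)=+1, (15|47)=-1; (−1)^{0·2·23}·(+1)^2·(-1)^0 = +1.
Ram(455, 39) = {2, 3}; no ℚ_2-point on the conic.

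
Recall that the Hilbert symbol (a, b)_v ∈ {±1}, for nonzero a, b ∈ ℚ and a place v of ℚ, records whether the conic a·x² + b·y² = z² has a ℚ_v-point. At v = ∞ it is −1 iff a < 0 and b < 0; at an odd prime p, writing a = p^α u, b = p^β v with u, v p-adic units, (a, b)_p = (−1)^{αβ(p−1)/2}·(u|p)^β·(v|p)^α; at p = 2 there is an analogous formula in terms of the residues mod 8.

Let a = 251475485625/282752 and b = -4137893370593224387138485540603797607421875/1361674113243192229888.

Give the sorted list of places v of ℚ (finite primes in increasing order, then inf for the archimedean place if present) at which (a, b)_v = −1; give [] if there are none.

(a, b) ≡ (58786, -13090) mod (ℚ^×)²; places V = {2, 3, 5, 7, 11, 13, 17, 19, 37, 47, ∞}.
(a,b)_17: α=1, u≡10; β=5, v≡14 (mod 17); (10|17)=-1, (14|17)=-1; sign (−1)^0·-1^5·-1^1 = +1.
(a,b)_5: α=4, u≡1; β=13, v≡3 (mod 5); (1|5)=+1, (3|5)=-1; sign (−1)^0·+1^13·-1^4 = +1.
(a,b)_∞: sgn(58786)=+, sgn(-13090)=−, so +1.
(a,b)_47: α=-2, u≡6; β=-6, v≡29 (mod 47); (6|47)=+1, (29|47)=-1; sign (−1)^0·+1^-6·-1^-2 = +1.
(a,b)_3: α=4, u≡1; β=18, v≡2 (mod 3); (1|3)=+1, (2|3)=-1; sign (−1)^0·+1^18·-1^4 = +1.
(a,b)_7: α=1, u≡6; β=3, v≡6 (mod 7); (6|7)=-1, (6|7)=-1; sign (−1)^1·-1^3·-1^1 = -1.
(a,b)_37: α=0, u≡7; β=-2, v≡14 (mod 37); (7|37)=+1, (14|37)=-1; sign (−1)^0·+1^-2·-1^0 = +1.
(a,b)_19: α=1, u≡5; β=4, v≡1 (mod 19); (5|19)=+1, (1|19)=+1; sign (−1)^0·+1^4·+1^1 = +1.
(a,b)_11: α=0, u≡7; β=-1, v≡5 (mod 11); (7|11)=-1, (5|11)=+1; sign (−1)^0·-1^-1·+1^0 = -1.
(a,b)_13: α=3, u≡5; β=10, v≡3 (mod 13); (5|13)=-1, (3|13)=+1; sign (−1)^0·-1^10·+1^3 = +1.
(a,b)_2: α=-7, β=-23; u≡1, v≡7 (mod 8); ε(u)ε(v)=0·1, αω(v)=-7·0, βω(u)=-23·0; sum ≡ 0  ⇒  +1.
Ram(58786, -13090) = {7, 11}; no ℚ_7-point on the conic.

[7, 11]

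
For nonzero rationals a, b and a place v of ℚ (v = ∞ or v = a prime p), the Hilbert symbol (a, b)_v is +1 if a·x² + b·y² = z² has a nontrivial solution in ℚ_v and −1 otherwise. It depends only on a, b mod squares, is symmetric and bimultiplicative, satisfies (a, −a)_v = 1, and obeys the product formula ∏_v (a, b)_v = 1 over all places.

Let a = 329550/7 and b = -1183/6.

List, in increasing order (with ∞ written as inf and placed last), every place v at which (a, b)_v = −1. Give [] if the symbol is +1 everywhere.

(a, b) ≡ (546, -42) mod (ℚ^×)²; places V = {2, 3, 5, 7, 13, ∞}.
(a,b)_5: α=2, u≡1; β=0, v≡2 (mod 5); (1|5)=+1, (2|5)=-1; sign (−1)^0·+1^0·-1^2 = +1.
(a,b)_3: α=1, u≡2; β=-1, v≡1 (mod 3); (2|3)=-1, (1|3)=+1; sign (−1)^1·-1^-1·+1^1 = +1.
(a,b)_2: α=1, β=-1; u≡1, v≡3 (mod 8); ε(u)ε(v)=0·1, αω(v)=1·1, βω(u)=-1·0; sum ≡ 1  ⇒  -1.
(a,b)_7: α=-1, u≡4; β=1, v≡1 (mod 7); (4|7)=+1, (1|7)=+1; sign (−1)^1·+1^1·+1^-1 = -1.
(a,b)_13: α=3, u≡1; β=2, v≡1 (mod 13); (1|13)=+1, (1|13)=+1; sign (−1)^0·+1^2·+1^3 = +1.
(a,b)_∞: sgn(546)=+, sgn(-42)=−, so +1.
|Ram(546, -42)| = 2, even; anisotropic at {2, 7}.

[2, 7]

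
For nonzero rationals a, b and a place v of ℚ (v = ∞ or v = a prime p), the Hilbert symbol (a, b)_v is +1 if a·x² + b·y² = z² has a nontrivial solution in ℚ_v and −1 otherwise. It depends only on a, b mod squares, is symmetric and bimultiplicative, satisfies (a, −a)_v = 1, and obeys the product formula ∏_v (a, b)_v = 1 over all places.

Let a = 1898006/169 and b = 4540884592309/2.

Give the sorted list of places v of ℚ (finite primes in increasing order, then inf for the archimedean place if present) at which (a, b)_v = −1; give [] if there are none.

[13, 43]

(a, b) ≡ (15686, 21242) mod (ℚ^×)²; places V = {2, 11, 13, 19, 23, 29, 31, 43, ∞}.
(a,b)_29: α=0, u≡3; β=2, v≡11 (mod 29); (3|29)=-1, (11|29)=-1; sign (−1)^0·-1^2·-1^0 = +1.
(a,b)_13: α=-2, u≡6; β=1, v≡3 (mod 13); (6|13)=-1, (3|13)=+1; sign (−1)^0·-1^1·+1^-2 = -1.
(a,b)_2: α=1, β=-1; u≡3, v≡5 (mod 8); ε(u)ε(v)=1·0, αω(v)=1·1, βω(u)=-1·1; sum ≡ 0  ⇒  +1.
(a,b)_23: α=1, u≡17; β=2, v≡13 (mod 23); (17|23)=-1, (13|23)=+1; sign (−1)^0·-1^2·+1^1 = +1.
(a,b)_11: α=3, u≡10; β=0, v≡5 (mod 11); (10|11)=-1, (5|11)=+1; sign (−1)^0·-1^0·+1^3 = +1.
(a,b)_43: α=0, u≡19; β=1, v≡17 (mod 43); (19|43)=-1, (17|43)=+1; sign (−1)^0·-1^1·+1^0 = -1.
(a,b)_19: α=0, u≡9; β=1, v≡5 (mod 19); (9|19)=+1, (5|19)=+1; sign (−1)^0·+1^1·+1^0 = +1.
(a,b)_31: α=1, u≡20; β=2, v≡14 (mod 31); (20|31)=+1, (14|31)=+1; sign (−1)^0·+1^2·+1^1 = +1.
(a,b)_∞: sgn(15686)=+, sgn(21242)=+, so +1.
|Ram(15686, 21242)| = 2, even; anisotropic at {13, 43}.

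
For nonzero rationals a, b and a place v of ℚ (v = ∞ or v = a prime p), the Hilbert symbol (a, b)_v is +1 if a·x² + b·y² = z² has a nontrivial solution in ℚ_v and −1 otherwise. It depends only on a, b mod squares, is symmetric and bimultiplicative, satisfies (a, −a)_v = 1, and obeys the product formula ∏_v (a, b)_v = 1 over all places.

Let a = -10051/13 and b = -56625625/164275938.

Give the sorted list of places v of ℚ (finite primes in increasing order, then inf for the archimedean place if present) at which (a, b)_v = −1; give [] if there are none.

(a, b) ≡ (-247, -2) mod (ℚ^×)²; places V = {2, 3, 5, 7, 13, 19, 23, 43, 53, ∞}.
(a,b)_13: α=-1, u≡11; β=0, v≡6 (mod 13); (11|13)=-1, (6|13)=-1; sign (−1)^0·-1^0·-1^-1 = -1.
(a,b)_53: α=0, u≡30; β=-2, v≡23 (mod 53); (30|53)=-1, (23|53)=-1; sign (−1)^0·-1^-2·-1^0 = +1.
(a,b)_5: α=0, u≡3; β=4, v≡3 (mod 5); (3|5)=-1, (3|5)=-1; sign (−1)^0·-1^4·-1^0 = +1.
(a,b)_7: α=0, u≡6; β=2, v≡5 (mod 7); (6|7)=-1, (5|7)=-1; sign (−1)^0·-1^2·-1^0 = +1.
(a,b)_∞: sgn(-247)=−, sgn(-2)=−, so -1.
(a,b)_23: α=2, u≡18; β=0, v≡15 (mod 23); (18|23)=+1, (15|23)=-1; sign (−1)^0·+1^0·-1^2 = +1.
(a,b)_43: α=0, u≡24; β=2, v≡35 (mod 43); (24|43)=+1, (35|43)=+1; sign (−1)^0·+1^2·+1^0 = +1.
(a,b)_19: α=1, u≡9; β=-2, v≡7 (mod 19); (9|19)=+1, (7|19)=+1; sign (−1)^0·+1^-2·+1^1 = +1.
(a,b)_2: α=0, β=-1; u≡1, v≡7 (mod 8); ε(u)ε(v)=0·1, αω(v)=0·0, βω(u)=-1·0; sum ≡ 0  ⇒  +1.
(a,b)_3: α=0, u≡2; β=-4, v≡1 (mod 3); (2|3)=-1, (1|3)=+1; sign (−1)^0·-1^-4·+1^0 = +1.
|Ram(-247, -2)| = 2, even; anisotropic at {13, ∞}.

[13, inf]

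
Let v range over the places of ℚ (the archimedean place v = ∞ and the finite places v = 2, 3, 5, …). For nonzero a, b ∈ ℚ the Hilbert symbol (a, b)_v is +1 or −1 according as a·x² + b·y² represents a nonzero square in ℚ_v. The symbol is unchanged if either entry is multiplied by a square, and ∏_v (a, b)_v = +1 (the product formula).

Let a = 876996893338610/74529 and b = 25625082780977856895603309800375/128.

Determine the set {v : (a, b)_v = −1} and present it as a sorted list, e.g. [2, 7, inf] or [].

(a, b) ≡ (2331890, 44030) mod (ℚ^×)²; places V = {2, 3, 5, 7, 11, 13, 17, 29, 37, 41, 43, ∞}.
(a,b)_3: α=-2, u≡2; β=2, v≡2 (mod 3); (2|3)=-1, (2|3)=-1; sign (−1)^0·-1^2·-1^-2 = +1.
(a,b)_7: α=-2, u≡1; β=3, v≡4 (mod 7); (1|7)=+1, (4|7)=+1; sign (−1)^0·+1^3·+1^-2 = +1.
(a,b)_29: α=1, u≡13; β=2, v≡18 (mod 29); (13|29)=+1, (18|29)=-1; sign (−1)^0·+1^2·-1^1 = -1.
(a,b)_41: α=2, u≡27; β=0, v≡18 (mod 41); (27|41)=-1, (18|41)=+1; sign (−1)^0·-1^0·+1^2 = +1.
(a,b)_13: α=-2, u≡8; β=2, v≡10 (mod 13); (8|13)=-1, (10|13)=+1; sign (−1)^0·-1^2·+1^-2 = +1.
(a,b)_∞: sgn(2331890)=+, sgn(44030)=+, so +1.
(a,b)_11: α=3, u≡1; β=8, v≡7 (mod 11); (1|11)=+1, (7|11)=-1; sign (−1)^0·+1^8·-1^3 = -1.
(a,b)_17: α=1, u≡3; β=1, v≡10 (mod 17); (3|17)=-1, (10|17)=-1; sign (−1)^0·-1^1·-1^1 = +1.
(a,b)_2: α=1, β=-7; u≡1, v≡7 (mod 8); ε(u)ε(v)=0·1, αω(v)=1·0, βω(u)=-7·0; sum ≡ 0  ⇒  +1.
(a,b)_5: α=1, u≡3; β=3, v≡1 (mod 5); (3|5)=-1, (1|5)=+1; sign (−1)^0·-1^3·+1^1 = -1.
(a,b)_43: α=3, u≡12; β=2, v≡13 (mod 43); (12|43)=-1, (13|43)=+1; sign (−1)^0·-1^2·+1^3 = +1.
(a,b)_37: α=0, u≡18; β=5, v≡19 (mod 37); (18|37)=-1, (19|37)=-1; sign (−1)^0·-1^5·-1^0 = -1.
Ram(2331890, 44030) = {5, 11, 29, 37}; no ℚ_5-point on the conic.

[5, 11, 29, 37]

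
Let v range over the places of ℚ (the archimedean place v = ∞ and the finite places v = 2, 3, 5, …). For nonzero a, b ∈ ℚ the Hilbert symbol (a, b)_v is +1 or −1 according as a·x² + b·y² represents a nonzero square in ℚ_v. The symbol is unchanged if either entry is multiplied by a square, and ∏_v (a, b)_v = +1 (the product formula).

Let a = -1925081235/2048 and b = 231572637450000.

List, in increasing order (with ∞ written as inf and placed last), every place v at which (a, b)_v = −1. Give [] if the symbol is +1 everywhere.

Mod squares: a ≡ -14630, b ≡ 6545. Check v ∈ {∞, 2, 3, 5, 7, 11, 17, 19}.
v=7: a=7^1·(≡5), b=7^1·(≡1) mod 7; (5|7)=-1, (1|7)=+1; (−1)^{1·1·3}·(-1)^1·(+1)^1 = +1.
v=∞: -14630 < 0 and 6545 > 0  ⇒  (a,b)_∞ = +1.
v=17: a=17^0·(≡5), b=17^1·(≡3) mod 17; (5|17)=-1, (3|17)=-1; (−1)^{0·1·8}·(-1)^1·(-1)^0 = -1.
v=2: v_2(a)=-11, v_2(b)=4; units ≡ 5, 1 (mod 8); ε·ε+αω+βω = 0·0+-11·0+4·1 ≡ 0  ⇒  (a,b)_2 = +1.
v=19: a=19^3·(≡4), b=19^2·(≡9) mod 19; (4|19)=+1, (9|19)=+1; (−1)^{3·2·9}·(+1)^2·(+1)^3 = +1.
v=11: a=11^1·(≡4), b=11^3·(≡3) mod 11; (4|11)=+1, (3|11)=+1; (−1)^{1·3·5}·(+1)^3·(+1)^1 = -1.
v=5: a=5^1·(≡1), b=5^5·(≡4) mod 5; (1|5)=+1, (4|5)=+1; (−1)^{1·5·2}·(+1)^5·(+1)^1 = +1.
v=3: a=3^6·(≡1), b=3^4·(≡2) mod 3; (1|3)=+1, (2|3)=-1; (−1)^{6·4·1}·(+1)^4·(-1)^6 = +1.
|Ram(-14630, 6545)| = 2, even; anisotropic at {11, 17}.

[11, 17]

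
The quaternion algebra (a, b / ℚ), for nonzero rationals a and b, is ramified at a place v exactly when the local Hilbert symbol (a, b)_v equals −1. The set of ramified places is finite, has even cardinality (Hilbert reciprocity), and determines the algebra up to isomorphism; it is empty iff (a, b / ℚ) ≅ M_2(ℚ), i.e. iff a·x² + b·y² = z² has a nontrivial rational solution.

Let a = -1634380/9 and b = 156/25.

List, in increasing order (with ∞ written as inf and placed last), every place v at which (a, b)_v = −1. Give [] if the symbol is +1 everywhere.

(a, b) ≡ (-408595, 39) mod (ℚ^×)²; places V = {2, 3, 5, 11, 13, 17, 19, 23, ∞}.
(a,b)_19: α=1, u≡14; β=0, v≡7 (mod 19); (14|19)=-1, (7|19)=+1; sign (−1)^0·-1^0·+1^1 = +1.
(a,b)_11: α=1, u≡7; β=0, v≡8 (mod 11); (7|11)=-1, (8|11)=-1; sign (−1)^0·-1^0·-1^1 = -1.
(a,b)_5: α=1, u≡1; β=-2, v≡1 (mod 5); (1|5)=+1, (1|5)=+1; sign (−1)^0·+1^-2·+1^1 = +1.
(a,b)_23: α=1, u≡19; β=0, v≡9 (mod 23); (19|23)=-1, (9|23)=+1; sign (−1)^0·-1^0·+1^1 = +1.
(a,b)_∞: sgn(-408595)=−, sgn(39)=+, so +1.
(a,b)_3: α=-2, u≡2; β=1, v≡1 (mod 3); (2|3)=-1, (1|3)=+1; sign (−1)^0·-1^1·+1^-2 = -1.
(a,b)_13: α=0, u≡5; β=1, v≡1 (mod 13); (5|13)=-1, (1|13)=+1; sign (−1)^0·-1^1·+1^0 = -1.
(a,b)_2: α=2, β=2; u≡5, v≡7 (mod 8); ε(u)ε(v)=0·1, αω(v)=2·0, βω(u)=2·1; sum ≡ 0  ⇒  +1.
(a,b)_17: α=1, u≡7; β=0, v≡11 (mod 17); (7|17)=-1, (11|17)=-1; sign (−1)^0·-1^0·-1^1 = -1.
Ram(-408595, 39) = {3, 11, 13, 17}; no ℚ_3-point on the conic.

[3, 11, 13, 17]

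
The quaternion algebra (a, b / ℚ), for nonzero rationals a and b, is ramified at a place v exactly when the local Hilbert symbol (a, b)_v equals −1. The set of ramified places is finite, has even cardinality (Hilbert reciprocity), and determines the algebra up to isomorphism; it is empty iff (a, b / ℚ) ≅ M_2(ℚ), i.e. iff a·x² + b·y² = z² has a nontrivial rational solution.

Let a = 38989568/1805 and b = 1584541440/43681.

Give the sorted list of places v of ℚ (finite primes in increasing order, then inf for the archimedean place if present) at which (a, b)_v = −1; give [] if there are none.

(a, b) ≡ (2635, 76415) mod (ℚ^×)²; places V = {2, 3, 5, 11, 17, 19, 29, 31, ∞}.
(a,b)_11: α=0, u≡2; β=-2, v≡1 (mod 11); (2|11)=-1, (1|11)=+1; sign (−1)^0·-1^-2·+1^0 = +1.
(a,b)_3: α=0, u≡1; β=4, v≡2 (mod 3); (1|3)=+1, (2|3)=-1; sign (−1)^0·+1^4·-1^0 = +1.
(a,b)_∞: sgn(2635)=+, sgn(76415)=+, so +1.
(a,b)_17: α=3, u≡16; β=1, v≡5 (mod 17); (16|17)=+1, (5|17)=-1; sign (−1)^0·+1^1·-1^3 = -1.
(a,b)_2: α=8, β=8; u≡3, v≡7 (mod 8); ε(u)ε(v)=1·1, αω(v)=8·0, βω(u)=8·1; sum ≡ 1  ⇒  -1.
(a,b)_29: α=0, u≡16; β=1, v≡16 (mod 29); (16|29)=+1, (16|29)=+1; sign (−1)^0·+1^1·+1^0 = +1.
(a,b)_19: α=-2, u≡2; β=-2, v≡16 (mod 19); (2|19)=-1, (16|19)=+1; sign (−1)^0·-1^-2·+1^-2 = +1.
(a,b)_31: α=1, u≡26; β=1, v≡7 (mod 31); (26|31)=-1, (7|31)=+1; sign (−1)^1·-1^1·+1^1 = +1.
(a,b)_5: α=-1, u≡3; β=1, v≡3 (mod 5); (3|5)=-1, (3|5)=-1; sign (−1)^0·-1^1·-1^-1 = +1.
(2635, 76415 / ℚ) ramifies at {2, 17}: a division algebra.

[2, 17]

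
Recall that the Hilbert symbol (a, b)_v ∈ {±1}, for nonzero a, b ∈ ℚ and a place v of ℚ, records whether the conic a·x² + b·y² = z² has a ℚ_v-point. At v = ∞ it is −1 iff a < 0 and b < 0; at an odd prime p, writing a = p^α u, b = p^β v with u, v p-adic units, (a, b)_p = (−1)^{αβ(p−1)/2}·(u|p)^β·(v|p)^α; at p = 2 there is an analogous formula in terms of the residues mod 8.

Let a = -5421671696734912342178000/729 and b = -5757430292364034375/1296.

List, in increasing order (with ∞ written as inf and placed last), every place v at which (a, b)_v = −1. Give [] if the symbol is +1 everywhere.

Mod squares: a ≡ -8645, b ≡ -4255. Check v ∈ {∞, 2, 3, 5, 7, 13, 19, 23, 37}.
v=3: a=3^-6·(≡1), b=3^-4·(≡2) mod 3; (1|3)=+1, (2|3)=-1; (−1)^{-6·-4·1}·(+1)^-4·(-1)^-6 = +1.
v=23: a=23^4·(≡1), b=23^3·(≡19) mod 23; (1|23)=+1, (19|23)=-1; (−1)^{4·3·11}·(+1)^3·(-1)^4 = +1.
v=5: a=5^3·(≡4), b=5^5·(≡4) mod 5; (4|5)=+1, (4|5)=+1; (−1)^{3·5·2}·(+1)^5·(+1)^3 = +1.
v=∞: -8645 < 0 and -4255 < 0  ⇒  (a,b)_∞ = -1.
v=19: a=19^3·(≡7), b=19^2·(≡5) mod 19; (7|19)=+1, (5|19)=+1; (−1)^{3·2·9}·(+1)^2·(+1)^3 = +1.
v=37: a=37^4·(≡15), b=37^3·(≡25) mod 37; (15|37)=-1, (25|37)=+1; (−1)^{4·3·18}·(-1)^3·(+1)^4 = -1.
v=2: v_2(a)=4, v_2(b)=-4; units ≡ 3, 1 (mod 8); ε·ε+αω+βω = 1·0+4·0+-4·1 ≡ 0  ⇒  (a,b)_2 = +1.
v=7: a=7^3·(≡1), b=7^2·(≡2) mod 7; (1|7)=+1, (2|7)=+1; (−1)^{3·2·3}·(+1)^2·(+1)^3 = +1.
v=13: a=13^3·(≡5), b=13^2·(≡12) mod 13; (5|13)=-1, (12|13)=+1; (−1)^{3·2·6}·(-1)^2·(+1)^3 = +1.
(-8645, -4255 / ℚ) ramifies at {37, ∞}: a division algebra.

[37, inf]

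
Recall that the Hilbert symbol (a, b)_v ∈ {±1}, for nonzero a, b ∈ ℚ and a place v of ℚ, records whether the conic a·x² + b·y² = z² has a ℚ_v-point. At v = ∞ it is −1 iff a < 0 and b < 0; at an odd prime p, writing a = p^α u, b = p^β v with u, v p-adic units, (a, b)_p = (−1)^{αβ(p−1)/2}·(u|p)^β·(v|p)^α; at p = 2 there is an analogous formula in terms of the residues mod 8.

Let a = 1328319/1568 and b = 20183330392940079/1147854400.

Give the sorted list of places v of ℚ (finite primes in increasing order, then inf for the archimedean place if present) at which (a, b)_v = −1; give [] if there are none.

[2, 31]

Mod squares: a ≡ 62, b ≡ 1271. Check v ∈ {∞, 2, 3, 5, 7, 11, 23, 31, 41}.
v=41: a=41^0·(≡37), b=41^1·(≡10) mod 41; (37|41)=+1, (10|41)=+1; (−1)^{0·1·20}·(+1)^1·(+1)^0 = +1.
v=11: a=11^0·(≡6), b=11^-4·(≡8) mod 11; (6|11)=-1, (8|11)=-1; (−1)^{0·-4·5}·(-1)^-4·(-1)^0 = +1.
v=3: a=3^4·(≡2), b=3^10·(≡2) mod 3; (2|3)=-1, (2|3)=-1; (−1)^{4·10·1}·(-1)^10·(-1)^4 = +1.
v=5: a=5^0·(≡3), b=5^-2·(≡4) mod 5; (3|5)=-1, (4|5)=+1; (−1)^{0·-2·2}·(-1)^-2·(+1)^0 = +1.
v=2: v_2(a)=-5, v_2(b)=-6; units ≡ 7, 7 (mod 8); ε·ε+αω+βω = 1·1+-5·0+-6·0 ≡ 1  ⇒  (a,b)_2 = -1.
v=23: a=23^2·(≡1), b=23^4·(≡13) mod 23; (1|23)=+1, (13|23)=+1; (−1)^{2·4·11}·(+1)^4·(+1)^2 = +1.
v=31: a=31^1·(≡9), b=31^3·(≡25) mod 31; (9|31)=+1, (25|31)=+1; (−1)^{1·3·15}·(+1)^3·(+1)^1 = -1.
v=7: a=7^-2·(≡5), b=7^-2·(≡4) mod 7; (5|7)=-1, (4|7)=+1; (−1)^{-2·-2·3}·(-1)^-2·(+1)^-2 = +1.
v=∞: 62 > 0 and 1271 > 0  ⇒  (a,b)_∞ = +1.
|Ram(62, 1271)| = 2, even; anisotropic at {2, 31}.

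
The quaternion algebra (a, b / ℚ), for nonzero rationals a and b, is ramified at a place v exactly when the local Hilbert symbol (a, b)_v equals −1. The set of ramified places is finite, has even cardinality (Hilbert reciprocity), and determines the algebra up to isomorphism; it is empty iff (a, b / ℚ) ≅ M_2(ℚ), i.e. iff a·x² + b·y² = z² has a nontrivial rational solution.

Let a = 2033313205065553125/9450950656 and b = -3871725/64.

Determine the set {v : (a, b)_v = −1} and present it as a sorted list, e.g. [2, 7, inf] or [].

Mod squares: a ≡ 85, b ≡ -429. Check v ∈ {∞, 2, 3, 5, 7, 11, 13, 17, 19, 23, 31}.
v=∞: 85 > 0 and -429 < 0  ⇒  (a,b)_∞ = +1.
v=5: a=5^5·(≡2), b=5^2·(≡4) mod 5; (2|5)=-1, (4|5)=+1; (−1)^{5·2·2}·(-1)^2·(+1)^5 = +1.
v=19: a=19^2·(≡11), b=19^2·(≡15) mod 19; (11|19)=+1, (15|19)=-1; (−1)^{2·2·9}·(+1)^2·(-1)^2 = +1.
v=7: a=7^-4·(≡4), b=7^0·(≡3) mod 7; (4|7)=+1, (3|7)=-1; (−1)^{-4·0·3}·(+1)^0·(-1)^-4 = +1.
v=2: v_2(a)=-12, v_2(b)=-6; units ≡ 5, 3 (mod 8); ε·ε+αω+βω = 0·1+-12·1+-6·1 ≡ 0  ⇒  (a,b)_2 = +1.
v=11: a=11^4·(≡7), b=11^1·(≡4) mod 11; (7|11)=-1, (4|11)=+1; (−1)^{4·1·5}·(-1)^1·(+1)^4 = -1.
v=17: a=17^1·(≡5), b=17^0·(≡15) mod 17; (5|17)=-1, (15|17)=+1; (−1)^{1·0·8}·(-1)^0·(+1)^1 = +1.
v=31: a=31^-2·(≡17), b=31^0·(≡10) mod 31; (17|31)=-1, (10|31)=+1; (−1)^{-2·0·15}·(-1)^0·(+1)^-2 = +1.
v=3: a=3^4·(≡1), b=3^1·(≡1) mod 3; (1|3)=+1, (1|3)=+1; (−1)^{4·1·1}·(+1)^1·(+1)^4 = +1.
v=13: a=13^2·(≡7), b=13^1·(≡8) mod 13; (7|13)=-1, (8|13)=-1; (−1)^{2·1·6}·(-1)^1·(-1)^2 = -1.
v=23: a=23^2·(≡13), b=23^0·(≡4) mod 23; (13|23)=+1, (4|23)=+1; (−1)^{2·0·11}·(+1)^0·(+1)^2 = +1.
(85, -429 / ℚ) ramifies at {11, 13}: a division algebra.

[11, 13]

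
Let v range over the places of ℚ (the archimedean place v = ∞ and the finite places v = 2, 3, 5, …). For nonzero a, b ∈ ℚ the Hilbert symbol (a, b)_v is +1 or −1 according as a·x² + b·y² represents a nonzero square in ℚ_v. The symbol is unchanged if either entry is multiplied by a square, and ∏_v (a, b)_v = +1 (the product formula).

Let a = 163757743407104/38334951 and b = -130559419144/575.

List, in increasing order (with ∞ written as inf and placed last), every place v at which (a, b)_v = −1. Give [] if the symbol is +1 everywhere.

(a, b) ≡ (5854926, -177422) mod (ℚ^×)²; places V = {2, 3, 5, 7, 11, 17, 19, 23, 29, ∞}.
(a,b)_5: α=0, u≡4; β=-2, v≡2 (mod 5); (4|5)=+1, (2|5)=-1; sign (−1)^0·+1^-2·-1^0 = +1.
(a,b)_23: α=-1, u≡15; β=-1, v≡17 (mod 23); (15|23)=-1, (17|23)=-1; sign (−1)^1·-1^-1·-1^-1 = -1.
(a,b)_19: α=-3, u≡12; β=1, v≡12 (mod 19); (12|19)=-1, (12|19)=-1; sign (−1)^1·-1^1·-1^-3 = -1.
(a,b)_2: α=21, β=3; u≡7, v≡1 (mod 8); ε(u)ε(v)=1·0, αω(v)=21·0, βω(u)=3·0; sum ≡ 0  ⇒  +1.
(a,b)_7: α=1, u≡4; β=1, v≡2 (mod 7); (4|7)=+1, (2|7)=+1; sign (−1)^1·+1^1·+1^1 = -1.
(a,b)_29: α=1, u≡5; β=1, v≡16 (mod 29); (5|29)=+1, (16|29)=+1; sign (−1)^0·+1^1·+1^1 = +1.
(a,b)_3: α=-5, u≡1; β=0, v≡1 (mod 3); (1|3)=+1, (1|3)=+1; sign (−1)^0·+1^0·+1^-5 = +1.
(a,b)_∞: sgn(5854926)=+, sgn(-177422)=−, so +1.
(a,b)_11: α=3, u≡5; β=4, v≡10 (mod 11); (5|11)=+1, (10|11)=-1; sign (−1)^0·+1^4·-1^3 = -1.
(a,b)_17: α=2, u≡5; β=2, v≡7 (mod 17); (5|17)=-1, (7|17)=-1; sign (−1)^0·-1^2·-1^2 = +1.
(5854926, -177422 / ℚ) ramifies at {7, 11, 19, 23}: a division algebra.

[7, 11, 19, 23]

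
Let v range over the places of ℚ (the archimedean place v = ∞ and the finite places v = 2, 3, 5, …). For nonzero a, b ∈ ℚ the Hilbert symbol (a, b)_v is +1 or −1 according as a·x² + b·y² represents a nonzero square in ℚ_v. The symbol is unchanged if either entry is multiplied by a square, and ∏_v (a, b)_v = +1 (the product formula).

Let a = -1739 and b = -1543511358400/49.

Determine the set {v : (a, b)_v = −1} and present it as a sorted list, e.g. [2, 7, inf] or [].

[11, 37, 47, inf]

(a, b) ≡ (-1739, -319) mod (ℚ^×)²; places V = {2, 5, 7, 11, 29, 37, 47, ∞}.
(a,b)_11: α=0, u≡10; β=1, v≡4 (mod 11); (10|11)=-1, (4|11)=+1; sign (−1)^0·-1^1·+1^0 = -1.
(a,b)_47: α=1, u≡10; β=2, v≡13 (mod 47); (10|47)=-1, (13|47)=-1; sign (−1)^0·-1^2·-1^1 = -1.
(a,b)_∞: sgn(-1739)=−, sgn(-319)=−, so -1.
(a,b)_37: α=1, u≡27; β=2, v≡14 (mod 37); (27|37)=+1, (14|37)=-1; sign (−1)^0·+1^2·-1^1 = -1.
(a,b)_5: α=0, u≡1; β=2, v≡1 (mod 5); (1|5)=+1, (1|5)=+1; sign (−1)^0·+1^2·+1^0 = +1.
(a,b)_7: α=0, u≡4; β=-2, v≡3 (mod 7); (4|7)=+1, (3|7)=-1; sign (−1)^0·+1^-2·-1^0 = +1.
(a,b)_29: α=0, u≡1; β=1, v≡19 (mod 29); (1|29)=+1, (19|29)=-1; sign (−1)^0·+1^1·-1^0 = +1.
(a,b)_2: α=0, β=6; u≡5, v≡1 (mod 8); ε(u)ε(v)=0·0, αω(v)=0·0, βω(u)=6·1; sum ≡ 0  ⇒  +1.
|Ram(-1739, -319)| = 4, even; anisotropic at {11, 37, 47, ∞}.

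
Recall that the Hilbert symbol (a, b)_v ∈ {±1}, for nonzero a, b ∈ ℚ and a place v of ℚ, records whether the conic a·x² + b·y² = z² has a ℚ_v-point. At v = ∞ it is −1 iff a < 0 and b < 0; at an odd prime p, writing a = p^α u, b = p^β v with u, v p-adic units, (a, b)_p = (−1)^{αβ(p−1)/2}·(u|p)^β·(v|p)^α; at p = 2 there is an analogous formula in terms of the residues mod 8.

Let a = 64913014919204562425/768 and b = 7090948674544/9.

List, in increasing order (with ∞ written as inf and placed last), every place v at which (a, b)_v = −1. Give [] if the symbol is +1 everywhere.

[2, 7, 19, 29]

Mod squares: a ≡ 11571, b ≡ 31. Check v ∈ {∞, 2, 3, 5, 7, 19, 29, 31}.
v=31: a=31^4·(≡18), b=31^3·(≡18) mod 31; (18|31)=+1, (18|31)=+1; (−1)^{4·3·15}·(+1)^3·(+1)^4 = +1.
v=19: a=19^3·(≡9), b=19^2·(≡12) mod 19; (9|19)=+1, (12|19)=-1; (−1)^{3·2·9}·(+1)^2·(-1)^3 = -1.
v=2: v_2(a)=-8, v_2(b)=4; units ≡ 3, 7 (mod 8); ε·ε+αω+βω = 1·1+-8·0+4·1 ≡ 1  ⇒  (a,b)_2 = -1.
v=7: a=7^5·(≡1), b=7^2·(≡3) mod 7; (1|7)=+1, (3|7)=-1; (−1)^{5·2·3}·(+1)^2·(-1)^5 = -1.
v=∞: 11571 > 0 and 31 > 0  ⇒  (a,b)_∞ = +1.
v=29: a=29^3·(≡9), b=29^2·(≡18) mod 29; (9|29)=+1, (18|29)=-1; (−1)^{3·2·14}·(+1)^2·(-1)^3 = -1.
v=3: a=3^-1·(≡2), b=3^-2·(≡1) mod 3; (2|3)=-1, (1|3)=+1; (−1)^{-1·-2·1}·(-1)^-2·(+1)^-1 = +1.
v=5: a=5^2·(≡4), b=5^0·(≡1) mod 5; (4|5)=+1, (1|5)=+1; (−1)^{2·0·2}·(+1)^0·(+1)^2 = +1.
(11571, 31 / ℚ) ramifies at {2, 7, 19, 29}: a division algebra.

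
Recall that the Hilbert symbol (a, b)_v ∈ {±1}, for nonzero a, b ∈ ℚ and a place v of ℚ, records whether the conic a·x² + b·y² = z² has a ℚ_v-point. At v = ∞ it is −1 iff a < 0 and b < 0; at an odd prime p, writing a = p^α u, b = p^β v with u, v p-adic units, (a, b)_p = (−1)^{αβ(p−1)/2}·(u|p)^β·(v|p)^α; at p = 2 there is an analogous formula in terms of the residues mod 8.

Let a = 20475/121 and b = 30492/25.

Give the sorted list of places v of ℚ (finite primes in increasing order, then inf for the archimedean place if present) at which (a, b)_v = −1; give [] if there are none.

[2, 13]

Mod squares: a ≡ 91, b ≡ 7. Check v ∈ {∞, 2, 3, 5, 7, 11, 13}.
v=13: a=13^1·(≡7), b=13^0·(≡6) mod 13; (7|13)=-1, (6|13)=-1; (−1)^{1·0·6}·(-1)^0·(-1)^1 = -1.
v=7: a=7^1·(≡3), b=7^1·(≡4) mod 7; (3|7)=-1, (4|7)=+1; (−1)^{1·1·3}·(-1)^1·(+1)^1 = +1.
v=∞: 91 > 0 and 7 > 0  ⇒  (a,b)_∞ = +1.
v=11: a=11^-2·(≡4), b=11^2·(≡7) mod 11; (4|11)=+1, (7|11)=-1; (−1)^{-2·2·5}·(+1)^2·(-1)^-2 = +1.
v=3: a=3^2·(≡1), b=3^2·(≡1) mod 3; (1|3)=+1, (1|3)=+1; (−1)^{2·2·1}·(+1)^2·(+1)^2 = +1.
v=2: v_2(a)=0, v_2(b)=2; units ≡ 3, 7 (mod 8); ε·ε+αω+βω = 1·1+0·0+2·1 ≡ 1  ⇒  (a,b)_2 = -1.
v=5: a=5^2·(≡4), b=5^-2·(≡2) mod 5; (4|5)=+1, (2|5)=-1; (−1)^{2·-2·2}·(+1)^-2·(-1)^2 = +1.
|Ram(91, 7)| = 2, even; anisotropic at {2, 13}.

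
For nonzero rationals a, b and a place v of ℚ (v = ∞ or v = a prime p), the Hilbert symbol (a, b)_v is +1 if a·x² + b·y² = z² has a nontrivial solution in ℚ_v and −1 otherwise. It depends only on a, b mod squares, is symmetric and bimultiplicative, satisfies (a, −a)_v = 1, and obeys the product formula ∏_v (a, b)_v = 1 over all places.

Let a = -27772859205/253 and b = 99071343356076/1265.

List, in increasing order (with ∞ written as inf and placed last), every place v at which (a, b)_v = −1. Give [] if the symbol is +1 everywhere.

[2, 23]

(a, b) ≡ (-1265, 115115) mod (ℚ^×)²; places V = {2, 3, 5, 7, 11, 13, 23, ∞}.
(a,b)_23: α=-1, u≡5; β=-1, v≡7 (mod 23); (5|23)=-1, (7|23)=-1; sign (−1)^1·-1^-1·-1^-1 = -1.
(a,b)_11: α=-1, u≡8; β=-1, v≡5 (mod 11); (8|11)=-1, (5|11)=+1; sign (−1)^1·-1^-1·+1^-1 = +1.
(a,b)_3: α=4, u≡1; β=4, v≡2 (mod 3); (1|3)=+1, (2|3)=-1; sign (−1)^0·+1^4·-1^4 = +1.
(a,b)_5: α=1, u≡3; β=-1, v≡2 (mod 5); (3|5)=-1, (2|5)=-1; sign (−1)^0·-1^-1·-1^1 = +1.
(a,b)_13: α=4, u≡10; β=5, v≡5 (mod 13); (10|13)=+1, (5|13)=-1; sign (−1)^0·+1^5·-1^4 = +1.
(a,b)_2: α=0, β=2; u≡7, v≡3 (mod 8); ε(u)ε(v)=1·1, αω(v)=0·1, βω(u)=2·0; sum ≡ 1  ⇒  -1.
(a,b)_∞: sgn(-1265)=−, sgn(115115)=+, so +1.
(a,b)_7: α=4, u≡1; β=7, v≡1 (mod 7); (1|7)=+1, (1|7)=+1; sign (−1)^0·+1^7·+1^4 = +1.
(-1265, 115115 / ℚ) ramifies at {2, 23}: a division algebra.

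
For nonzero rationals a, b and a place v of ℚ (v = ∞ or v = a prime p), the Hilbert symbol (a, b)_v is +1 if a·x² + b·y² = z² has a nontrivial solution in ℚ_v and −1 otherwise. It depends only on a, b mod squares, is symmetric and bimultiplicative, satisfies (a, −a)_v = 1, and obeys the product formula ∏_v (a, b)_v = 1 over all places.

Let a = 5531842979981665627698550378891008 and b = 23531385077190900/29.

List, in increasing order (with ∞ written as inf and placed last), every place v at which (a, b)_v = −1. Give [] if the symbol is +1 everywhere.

[3, 13, 23, 29, 31, 41]

Mod squares: a ≡ 284487, b ≡ 3250189761. Check v ∈ {∞, 2, 3, 5, 7, 13, 17, 19, 23, 29, 31, 41}.
v=3: a=3^5·(≡2), b=3^5·(≡2) mod 3; (2|3)=-1, (2|3)=-1; (−1)^{5·5·1}·(-1)^5·(-1)^5 = -1.
v=17: a=17^2·(≡1), b=17^1·(≡10) mod 17; (1|17)=+1, (10|17)=-1; (−1)^{2·1·8}·(+1)^1·(-1)^2 = +1.
v=41: a=41^2·(≡3), b=41^1·(≡21) mod 41; (3|41)=-1, (21|41)=+1; (−1)^{2·1·20}·(-1)^1·(+1)^2 = -1.
v=13: a=13^2·(≡7), b=13^1·(≡10) mod 13; (7|13)=-1, (10|13)=+1; (−1)^{2·1·6}·(-1)^1·(+1)^2 = -1.
v=2: v_2(a)=8, v_2(b)=2; units ≡ 7, 1 (mod 8); ε·ε+αω+βω = 1·0+8·0+2·0 ≡ 0  ⇒  (a,b)_2 = +1.
v=31: a=31^3·(≡19), b=31^1·(≡4) mod 31; (19|31)=+1, (4|31)=+1; (−1)^{3·1·15}·(+1)^1·(+1)^3 = -1.
v=23: a=23^5·(≡8), b=23^2·(≡10) mod 23; (8|23)=+1, (10|23)=-1; (−1)^{5·2·11}·(+1)^2·(-1)^5 = -1.
v=5: a=5^0·(≡3), b=5^2·(≡4) mod 5; (3|5)=-1, (4|5)=+1; (−1)^{0·2·2}·(-1)^2·(+1)^0 = +1.
v=∞: 284487 > 0 and 3250189761 > 0  ⇒  (a,b)_∞ = +1.
v=19: a=19^3·(≡17), b=19^1·(≡8) mod 19; (17|19)=+1, (8|19)=-1; (−1)^{3·1·9}·(+1)^1·(-1)^3 = +1.
v=29: a=29^0·(≡8), b=29^-1·(≡12) mod 29; (8|29)=-1, (12|29)=-1; (−1)^{0·-1·14}·(-1)^-1·(-1)^0 = -1.
v=7: a=7^7·(≡6), b=7^3·(≡1) mod 7; (6|7)=-1, (1|7)=+1; (−1)^{7·3·3}·(-1)^3·(+1)^7 = +1.
Ram(284487, 3250189761) = {3, 13, 23, 29, 31, 41}; no ℚ_3-point on the conic.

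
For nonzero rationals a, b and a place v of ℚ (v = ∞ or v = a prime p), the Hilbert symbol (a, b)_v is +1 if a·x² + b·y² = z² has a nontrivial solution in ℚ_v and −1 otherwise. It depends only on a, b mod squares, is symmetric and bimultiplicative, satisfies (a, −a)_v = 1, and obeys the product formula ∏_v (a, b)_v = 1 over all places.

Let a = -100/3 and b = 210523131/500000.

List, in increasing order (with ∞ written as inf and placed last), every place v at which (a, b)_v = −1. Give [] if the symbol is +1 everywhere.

[2, 3]

Mod squares: a ≡ -3, b ≡ 182. Check v ∈ {∞, 2, 3, 5, 7, 13}.
v=5: a=5^2·(≡2), b=5^-6·(≡3) mod 5; (2|5)=-1, (3|5)=-1; (−1)^{2·-6·2}·(-1)^-6·(-1)^2 = +1.
v=2: v_2(a)=2, v_2(b)=-5; units ≡ 5, 3 (mod 8); ε·ε+αω+βω = 0·1+2·1+-5·1 ≡ 1  ⇒  (a,b)_2 = -1.
v=7: a=7^0·(≡4), b=7^1·(≡6) mod 7; (4|7)=+1, (6|7)=-1; (−1)^{0·1·3}·(+1)^1·(-1)^0 = +1.
v=13: a=13^0·(≡10), b=13^5·(≡3) mod 13; (10|13)=+1, (3|13)=+1; (−1)^{0·5·6}·(+1)^5·(+1)^0 = +1.
v=∞: -3 < 0 and 182 > 0  ⇒  (a,b)_∞ = +1.
v=3: a=3^-1·(≡2), b=3^4·(≡2) mod 3; (2|3)=-1, (2|3)=-1; (−1)^{-1·4·1}·(-1)^4·(-1)^-1 = -1.
Ram(-3, 182) = {2, 3}; no ℚ_2-point on the conic.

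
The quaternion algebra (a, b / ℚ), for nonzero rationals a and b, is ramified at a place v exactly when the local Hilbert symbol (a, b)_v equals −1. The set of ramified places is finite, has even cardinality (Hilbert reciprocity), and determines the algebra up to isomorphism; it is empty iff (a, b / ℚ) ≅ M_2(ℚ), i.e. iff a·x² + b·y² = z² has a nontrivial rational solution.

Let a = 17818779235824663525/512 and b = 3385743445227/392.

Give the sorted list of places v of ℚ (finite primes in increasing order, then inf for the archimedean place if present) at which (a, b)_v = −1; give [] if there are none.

[11, 13]

(a, b) ≡ (858, 6) mod (ℚ^×)²; places V = {2, 3, 5, 7, 11, 13, 17, 19, 23, ∞}.
(a,b)_23: α=2, u≡22; β=2, v≡6 (mod 23); (22|23)=-1, (6|23)=+1; sign (−1)^0·-1^2·+1^2 = +1.
(a,b)_2: α=-9, β=-3; u≡5, v≡3 (mod 8); ε(u)ε(v)=0·1, αω(v)=-9·1, βω(u)=-3·1; sum ≡ 0  ⇒  +1.
(a,b)_5: α=2, u≡3; β=0, v≡1 (mod 5); (3|5)=-1, (1|5)=+1; sign (−1)^0·-1^0·+1^2 = +1.
(a,b)_∞: sgn(858)=+, sgn(6)=+, so +1.
(a,b)_3: α=13, u≡1; β=1, v≡2 (mod 3); (1|3)=+1, (2|3)=-1; sign (−1)^1·+1^1·-1^13 = +1.
(a,b)_13: α=3, u≡10; β=2, v≡8 (mod 13); (10|13)=+1, (8|13)=-1; sign (−1)^0·+1^2·-1^3 = -1.
(a,b)_7: α=0, u≡2; β=-2, v≡3 (mod 7); (2|7)=+1, (3|7)=-1; sign (−1)^0·+1^-2·-1^0 = +1.
(a,b)_17: α=2, u≡16; β=2, v≡3 (mod 17); (16|17)=+1, (3|17)=-1; sign (−1)^0·+1^2·-1^2 = +1.
(a,b)_19: α=0, u≡12; β=2, v≡4 (mod 19); (12|19)=-1, (4|19)=+1; sign (−1)^0·-1^2·+1^0 = +1.
(a,b)_11: α=3, u≡5; β=2, v≡7 (mod 11); (5|11)=+1, (7|11)=-1; sign (−1)^0·+1^2·-1^3 = -1.
|Ram(858, 6)| = 2, even; anisotropic at {11, 13}.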